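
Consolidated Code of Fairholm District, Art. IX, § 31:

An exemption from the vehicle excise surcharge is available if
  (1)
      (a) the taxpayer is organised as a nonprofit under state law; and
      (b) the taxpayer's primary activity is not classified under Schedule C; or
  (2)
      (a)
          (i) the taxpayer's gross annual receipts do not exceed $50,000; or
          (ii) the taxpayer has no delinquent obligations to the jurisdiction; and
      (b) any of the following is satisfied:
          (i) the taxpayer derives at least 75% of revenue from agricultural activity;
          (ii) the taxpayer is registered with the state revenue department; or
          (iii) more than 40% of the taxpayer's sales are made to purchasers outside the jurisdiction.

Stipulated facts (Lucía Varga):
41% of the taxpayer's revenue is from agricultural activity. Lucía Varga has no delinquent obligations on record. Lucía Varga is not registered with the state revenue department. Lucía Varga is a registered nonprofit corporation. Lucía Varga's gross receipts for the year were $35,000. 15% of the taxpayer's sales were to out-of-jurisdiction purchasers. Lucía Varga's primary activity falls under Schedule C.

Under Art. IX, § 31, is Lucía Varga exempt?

(a) nonprofit — holds.
(b) not (Schedule C activity) — not met.
So (1) is not satisfied (T AND F).
(i) receipts ≤ $50,000 — satisfied.
(ii) no delinquency — met.
(a) = T OR T = true.
(i) ≥75% agricultural — fails.
(ii) state-registered — fails.
(iii) >40% out-of-jur. sales — not met.
(b) = F OR F OR F = false.
(2): T AND F → false.
Overall: F OR F → false.

No — not exempt.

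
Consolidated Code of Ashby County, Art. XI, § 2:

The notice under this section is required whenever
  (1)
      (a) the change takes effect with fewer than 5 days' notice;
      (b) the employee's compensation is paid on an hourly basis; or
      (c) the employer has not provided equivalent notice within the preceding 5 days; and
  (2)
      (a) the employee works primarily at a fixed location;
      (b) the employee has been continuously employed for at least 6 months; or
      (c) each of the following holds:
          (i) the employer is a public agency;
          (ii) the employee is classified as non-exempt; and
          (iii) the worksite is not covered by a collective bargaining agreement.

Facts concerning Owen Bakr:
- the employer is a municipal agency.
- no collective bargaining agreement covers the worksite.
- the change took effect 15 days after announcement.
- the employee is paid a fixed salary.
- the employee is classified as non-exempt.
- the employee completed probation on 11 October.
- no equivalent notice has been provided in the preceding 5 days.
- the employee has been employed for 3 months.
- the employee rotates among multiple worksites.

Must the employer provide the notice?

Yes — required.

(a) < 5 days' notice — fails.
(b) hourly-paid — not met.
(c) no recent notice — satisfied.
So (1) is satisfied (F OR F OR T).
(a) fixed location — not met.
(b) tenure ≥ 6 mo. — fails.
(i) public agency — met.
(ii) non-exempt — met.
(iii) no CBA — holds.
(c): T AND T AND T → true.
(2): F OR F OR T → true.
So Overall is satisfied (T AND T).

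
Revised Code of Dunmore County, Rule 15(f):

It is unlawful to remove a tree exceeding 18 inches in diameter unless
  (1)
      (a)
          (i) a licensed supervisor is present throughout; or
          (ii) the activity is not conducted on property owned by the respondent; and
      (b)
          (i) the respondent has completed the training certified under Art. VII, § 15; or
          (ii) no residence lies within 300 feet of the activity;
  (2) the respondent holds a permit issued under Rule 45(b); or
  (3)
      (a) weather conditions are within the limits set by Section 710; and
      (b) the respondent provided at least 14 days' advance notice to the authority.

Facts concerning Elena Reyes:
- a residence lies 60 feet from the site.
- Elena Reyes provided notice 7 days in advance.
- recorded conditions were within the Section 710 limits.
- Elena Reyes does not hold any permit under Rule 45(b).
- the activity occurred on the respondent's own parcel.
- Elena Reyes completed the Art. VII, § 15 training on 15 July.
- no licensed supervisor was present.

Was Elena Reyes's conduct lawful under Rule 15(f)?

No — unlawful.

(i) supervisor present — not met.
(ii) not (own property) — not met.
(a) = F OR F = false.
(i) training certified — satisfied.
(ii) no residence in 300 ft — not satisfied.
So (b) is satisfied (T OR F).
(1) = F AND T = false.
(2) holds permit — fails.
(a) weather ok — satisfied.
(b) ≥14 days' notice — fails.
(3): T AND F → false.
Overall: F OR F OR F → false.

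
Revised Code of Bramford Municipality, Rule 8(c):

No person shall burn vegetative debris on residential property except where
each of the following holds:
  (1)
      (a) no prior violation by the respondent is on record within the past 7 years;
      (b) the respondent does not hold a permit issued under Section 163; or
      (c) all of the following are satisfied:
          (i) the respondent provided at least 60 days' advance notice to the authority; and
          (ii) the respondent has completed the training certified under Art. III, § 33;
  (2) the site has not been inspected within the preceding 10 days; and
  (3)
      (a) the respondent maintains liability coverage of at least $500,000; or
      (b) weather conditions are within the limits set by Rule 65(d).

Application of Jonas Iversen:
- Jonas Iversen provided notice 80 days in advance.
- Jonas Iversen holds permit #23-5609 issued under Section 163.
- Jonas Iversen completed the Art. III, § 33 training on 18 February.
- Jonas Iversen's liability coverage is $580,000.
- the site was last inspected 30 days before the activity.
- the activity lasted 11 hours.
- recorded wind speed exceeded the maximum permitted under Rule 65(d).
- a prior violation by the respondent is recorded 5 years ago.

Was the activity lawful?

Yes — lawful.

(a) no prior violation — not satisfied.
(b) not (holds permit) — not met.
(i) ≥60 days' notice — satisfied.
(ii) training certified — satisfied.
So (c) is satisfied (T AND T).
(1) = F OR F OR T = true.
(2) not (site inspected) — satisfied.
(a) coverage ≥ $500,000 — satisfied.
(b) weather ok — not met.
So (3) is satisfied (T OR F).
Overall = T AND T AND T = true.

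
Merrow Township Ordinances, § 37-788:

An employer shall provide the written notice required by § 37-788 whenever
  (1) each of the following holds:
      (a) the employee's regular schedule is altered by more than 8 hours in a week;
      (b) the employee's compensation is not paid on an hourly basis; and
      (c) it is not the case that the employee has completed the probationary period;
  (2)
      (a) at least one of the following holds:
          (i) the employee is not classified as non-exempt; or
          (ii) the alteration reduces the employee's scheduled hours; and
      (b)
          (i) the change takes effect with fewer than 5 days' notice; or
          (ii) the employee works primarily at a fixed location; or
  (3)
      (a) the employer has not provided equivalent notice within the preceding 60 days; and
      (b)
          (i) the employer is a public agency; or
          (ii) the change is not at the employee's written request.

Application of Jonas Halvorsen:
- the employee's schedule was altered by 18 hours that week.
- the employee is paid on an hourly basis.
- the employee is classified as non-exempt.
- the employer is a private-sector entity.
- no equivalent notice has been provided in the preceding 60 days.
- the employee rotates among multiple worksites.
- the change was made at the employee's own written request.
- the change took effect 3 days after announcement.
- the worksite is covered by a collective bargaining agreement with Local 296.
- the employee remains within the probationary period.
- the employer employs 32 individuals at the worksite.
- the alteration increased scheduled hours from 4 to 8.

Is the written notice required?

(a) schedule shift > 8h — met.
(b) not (hourly-paid) — not met.
(c) not (past probation) — holds.
(1): T AND F AND T → false.
(i) not (non-exempt) — fails.
(ii) hours reduced — fails.
(a) = F OR F = false.
(i) < 5 days' notice — satisfied.
(ii) fixed location — fails.
(b): T OR F → true.
So (2) is not satisfied (F AND T).
(a) no recent notice — met.
(i) public agency — fails.
(ii) not employee-requested — not met.
So (b) is not satisfied (F OR F).
So (3) is not satisfied (T AND F).
So Overall is not satisfied (F OR F OR F).

No — not required.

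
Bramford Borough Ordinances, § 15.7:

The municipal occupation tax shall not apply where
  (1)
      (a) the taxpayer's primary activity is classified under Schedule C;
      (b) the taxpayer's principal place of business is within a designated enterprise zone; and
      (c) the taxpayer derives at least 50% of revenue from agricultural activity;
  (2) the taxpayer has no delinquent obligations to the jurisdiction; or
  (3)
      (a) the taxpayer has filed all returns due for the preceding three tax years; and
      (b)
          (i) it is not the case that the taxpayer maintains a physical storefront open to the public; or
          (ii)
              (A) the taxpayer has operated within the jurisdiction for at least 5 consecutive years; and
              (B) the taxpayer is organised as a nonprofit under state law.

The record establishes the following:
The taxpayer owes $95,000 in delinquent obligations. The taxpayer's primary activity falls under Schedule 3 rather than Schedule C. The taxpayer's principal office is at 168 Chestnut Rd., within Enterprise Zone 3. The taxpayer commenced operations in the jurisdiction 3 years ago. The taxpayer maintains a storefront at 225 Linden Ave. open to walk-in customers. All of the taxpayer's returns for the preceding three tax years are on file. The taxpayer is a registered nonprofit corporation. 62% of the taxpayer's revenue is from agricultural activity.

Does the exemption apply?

No — not exempt.

(a) Schedule C activity — fails.
(b) in enterprise zone — met.
(c) ≥50% agricultural — satisfied.
(1): F AND T AND T → false.
(2) no delinquency — not met.
(a) returns current — met.
(i) not (has storefront) — not satisfied.
(A) ≥ 5 yrs in jurisdiction — fails.
(B) nonprofit — holds.
(ii): F AND T → false.
(b): F OR F → false.
(3): T AND F → false.
Overall = F OR F OR F = false.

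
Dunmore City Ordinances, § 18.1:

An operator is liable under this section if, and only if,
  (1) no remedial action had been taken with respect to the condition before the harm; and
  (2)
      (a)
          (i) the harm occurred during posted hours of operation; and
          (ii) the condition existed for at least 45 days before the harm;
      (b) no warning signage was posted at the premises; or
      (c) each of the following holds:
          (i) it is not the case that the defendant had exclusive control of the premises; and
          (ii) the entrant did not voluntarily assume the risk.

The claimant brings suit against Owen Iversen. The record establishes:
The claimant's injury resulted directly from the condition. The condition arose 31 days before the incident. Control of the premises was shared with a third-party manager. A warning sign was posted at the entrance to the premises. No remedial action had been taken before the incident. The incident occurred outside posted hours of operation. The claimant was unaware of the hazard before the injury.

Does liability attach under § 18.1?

Yes — liable.

(1) no remedial action — met.
(i) during posted hours — not met.
(ii) condition ≥45 days old — fails.
So (a) is not satisfied (F AND F).
(b) no signage posted — not met.
(i) not (exclusive control) — holds.
(ii) no assumed risk — holds.
(c) = T AND T = true.
So (2) is satisfied (F OR F OR T).
Overall = T AND T = true.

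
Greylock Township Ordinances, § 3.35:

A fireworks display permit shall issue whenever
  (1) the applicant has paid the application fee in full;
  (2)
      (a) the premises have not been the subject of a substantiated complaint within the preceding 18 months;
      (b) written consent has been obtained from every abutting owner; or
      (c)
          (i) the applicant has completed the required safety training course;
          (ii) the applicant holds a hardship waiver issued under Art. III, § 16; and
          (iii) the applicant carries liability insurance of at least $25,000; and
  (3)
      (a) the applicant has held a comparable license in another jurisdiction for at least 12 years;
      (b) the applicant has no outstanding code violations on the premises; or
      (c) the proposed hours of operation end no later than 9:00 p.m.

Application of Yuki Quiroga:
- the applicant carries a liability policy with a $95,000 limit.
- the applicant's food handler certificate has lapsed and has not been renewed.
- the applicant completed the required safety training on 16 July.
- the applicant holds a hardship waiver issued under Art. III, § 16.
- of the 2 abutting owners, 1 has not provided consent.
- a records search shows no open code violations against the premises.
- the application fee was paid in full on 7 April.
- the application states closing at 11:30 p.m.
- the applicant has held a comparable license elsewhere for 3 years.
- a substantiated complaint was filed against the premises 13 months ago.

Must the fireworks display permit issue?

Yes — granted.

(1) fee paid — met.
(a) no complaint in 18 mo. — not satisfied.
(b) all abutters consent — not satisfied.
(i) safety training — satisfied.
(ii) hardship waiver — met.
(iii) insurance ≥ $25,000 — satisfied.
(c) = T AND T AND T = true.
So (2) is satisfied (F OR F OR T).
(a) prior license ≥ 12 yr — not met.
(b) no code violations — met.
(c) closes by 9 p.m. — fails.
(3): F OR T OR F → true.
Overall: T AND T AND T → true.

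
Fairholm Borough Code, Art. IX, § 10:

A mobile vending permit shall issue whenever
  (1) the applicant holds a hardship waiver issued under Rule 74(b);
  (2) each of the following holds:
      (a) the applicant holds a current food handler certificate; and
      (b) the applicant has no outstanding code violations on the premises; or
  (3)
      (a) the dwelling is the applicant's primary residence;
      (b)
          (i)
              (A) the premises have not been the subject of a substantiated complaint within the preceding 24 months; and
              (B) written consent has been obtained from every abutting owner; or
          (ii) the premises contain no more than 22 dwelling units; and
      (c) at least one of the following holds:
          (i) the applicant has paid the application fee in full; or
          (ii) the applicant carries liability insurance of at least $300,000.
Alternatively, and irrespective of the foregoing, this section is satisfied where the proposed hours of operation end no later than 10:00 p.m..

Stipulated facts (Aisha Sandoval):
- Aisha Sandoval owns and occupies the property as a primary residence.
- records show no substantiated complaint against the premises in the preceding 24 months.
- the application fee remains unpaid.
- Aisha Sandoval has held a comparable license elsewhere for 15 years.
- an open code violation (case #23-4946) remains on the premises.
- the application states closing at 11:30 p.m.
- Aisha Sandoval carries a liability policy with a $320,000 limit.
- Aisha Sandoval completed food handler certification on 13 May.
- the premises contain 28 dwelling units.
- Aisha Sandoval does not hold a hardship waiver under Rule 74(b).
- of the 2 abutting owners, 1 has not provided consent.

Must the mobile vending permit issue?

(1) hardship waiver — not met.
(a) food handler cert. — satisfied.
(b) no code violations — fails.
(2): T AND F → false.
(a) primary residence — satisfied.
(A) no complaint in 24 mo. — met.
(B) all abutters consent — not met.
So (i) is not satisfied (T AND F).
(ii) ≤ 22 units — not met.
So (b) is not satisfied (F OR F).
(i) fee paid — not satisfied.
(ii) insurance ≥ $300,000 — satisfied.
(c): F OR T → true.
So (3) is not satisfied (T AND F AND T).
Overall = F OR F OR F = false.
Exception (closes by 10 p.m.) — not satisfied.
Result: main false OR exception false → false.

No — denied.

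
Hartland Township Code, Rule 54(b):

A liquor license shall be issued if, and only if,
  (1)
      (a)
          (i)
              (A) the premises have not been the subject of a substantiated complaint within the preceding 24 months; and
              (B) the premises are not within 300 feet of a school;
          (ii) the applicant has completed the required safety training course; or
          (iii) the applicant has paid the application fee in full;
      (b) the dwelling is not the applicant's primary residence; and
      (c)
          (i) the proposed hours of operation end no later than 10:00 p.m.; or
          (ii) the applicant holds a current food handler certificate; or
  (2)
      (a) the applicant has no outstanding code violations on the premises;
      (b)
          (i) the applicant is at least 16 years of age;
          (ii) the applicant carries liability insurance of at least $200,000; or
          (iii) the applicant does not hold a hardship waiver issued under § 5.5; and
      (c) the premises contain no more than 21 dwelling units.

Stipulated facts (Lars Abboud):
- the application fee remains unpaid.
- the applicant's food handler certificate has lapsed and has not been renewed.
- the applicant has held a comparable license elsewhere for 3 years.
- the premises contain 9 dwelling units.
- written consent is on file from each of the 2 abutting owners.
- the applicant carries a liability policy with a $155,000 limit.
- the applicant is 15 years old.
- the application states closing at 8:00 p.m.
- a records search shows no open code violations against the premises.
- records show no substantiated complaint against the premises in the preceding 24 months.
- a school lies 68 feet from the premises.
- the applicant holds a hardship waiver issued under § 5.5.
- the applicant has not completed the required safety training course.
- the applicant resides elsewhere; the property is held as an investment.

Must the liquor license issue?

(A) no complaint in 24 mo. — holds.
(B) ≥300 ft from school — fails.
So (i) is not satisfied (T AND F).
(ii) safety training — not satisfied.
(iii) fee paid — not satisfied.
(a): F OR F OR F → false.
(b) not (primary residence) — holds.
(i) closes by 10 p.m. — met.
(ii) food handler cert. — not satisfied.
So (c) is satisfied (T OR F).
(1) = F AND T AND T = false.
(a) no code violations — met.
(i) age ≥ 16 — fails.
(ii) insurance ≥ $200,000 — fails.
(iii) not (hardship waiver) — not satisfied.
(b) = F OR F OR F = false.
(c) ≤ 21 units — holds.
(2): T AND F AND T → false.
Overall = F OR F = false.

No — denied.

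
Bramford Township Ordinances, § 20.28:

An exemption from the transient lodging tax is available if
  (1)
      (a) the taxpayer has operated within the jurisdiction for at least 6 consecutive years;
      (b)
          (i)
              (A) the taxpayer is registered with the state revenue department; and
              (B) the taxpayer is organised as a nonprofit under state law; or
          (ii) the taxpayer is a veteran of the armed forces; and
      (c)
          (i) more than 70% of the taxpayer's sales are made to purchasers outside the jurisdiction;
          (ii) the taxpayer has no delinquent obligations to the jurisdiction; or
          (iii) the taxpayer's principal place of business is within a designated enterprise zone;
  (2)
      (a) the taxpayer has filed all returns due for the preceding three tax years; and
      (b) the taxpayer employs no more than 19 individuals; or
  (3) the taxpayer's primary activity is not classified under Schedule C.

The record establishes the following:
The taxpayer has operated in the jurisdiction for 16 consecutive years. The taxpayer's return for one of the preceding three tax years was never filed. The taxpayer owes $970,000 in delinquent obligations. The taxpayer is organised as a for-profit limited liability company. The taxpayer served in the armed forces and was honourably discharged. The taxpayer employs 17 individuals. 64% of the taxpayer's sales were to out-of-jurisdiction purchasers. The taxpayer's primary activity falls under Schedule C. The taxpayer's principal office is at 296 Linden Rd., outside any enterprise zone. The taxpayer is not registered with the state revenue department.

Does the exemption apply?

No — not exempt.

(a) ≥ 6 yrs in jurisdiction — met.
(A) state-registered — not met.
(B) nonprofit — fails.
(i): F AND F → false.
(ii) veteran — holds.
(b): F OR T → true.
(i) >70% out-of-jur. sales — fails.
(ii) no delinquency — not met.
(iii) in enterprise zone — not satisfied.
So (c) is not satisfied (F OR F OR F).
So (1) is not satisfied (T AND T AND F).
(a) returns current — not met.
(b) ≤ 19 employees — met.
(2) = F AND T = false.
(3) not (Schedule C activity) — not met.
Overall: F OR F OR F → false.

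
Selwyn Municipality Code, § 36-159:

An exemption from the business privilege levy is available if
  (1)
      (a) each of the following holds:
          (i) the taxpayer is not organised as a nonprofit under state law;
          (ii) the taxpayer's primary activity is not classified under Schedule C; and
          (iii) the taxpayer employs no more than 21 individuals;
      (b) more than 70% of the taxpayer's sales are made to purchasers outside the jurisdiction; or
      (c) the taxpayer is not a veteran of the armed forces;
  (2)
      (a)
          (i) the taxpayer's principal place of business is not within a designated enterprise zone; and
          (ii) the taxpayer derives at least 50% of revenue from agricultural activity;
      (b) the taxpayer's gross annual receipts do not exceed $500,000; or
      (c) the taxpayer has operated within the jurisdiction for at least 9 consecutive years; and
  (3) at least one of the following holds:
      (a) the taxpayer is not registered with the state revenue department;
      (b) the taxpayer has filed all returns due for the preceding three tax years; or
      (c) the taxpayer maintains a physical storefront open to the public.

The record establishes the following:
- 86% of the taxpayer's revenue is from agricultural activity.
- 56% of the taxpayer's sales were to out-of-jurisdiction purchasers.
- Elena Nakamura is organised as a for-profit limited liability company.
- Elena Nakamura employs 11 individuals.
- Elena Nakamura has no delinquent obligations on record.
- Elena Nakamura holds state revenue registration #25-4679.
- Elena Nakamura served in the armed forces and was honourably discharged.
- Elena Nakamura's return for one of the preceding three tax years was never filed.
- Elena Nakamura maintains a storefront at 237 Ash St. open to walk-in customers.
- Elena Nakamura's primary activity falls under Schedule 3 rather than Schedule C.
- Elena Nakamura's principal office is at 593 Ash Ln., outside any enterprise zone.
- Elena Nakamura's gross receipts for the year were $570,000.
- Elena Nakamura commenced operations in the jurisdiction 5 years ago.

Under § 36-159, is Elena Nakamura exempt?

(i) not (nonprofit) — satisfied.
(ii) not (Schedule C activity) — met.
(iii) ≤ 21 employees — holds.
(a): T AND T AND T → true.
(b) >70% out-of-jur. sales — fails.
(c) not (veteran) — not met.
(1): T OR F OR F → true.
(i) not (in enterprise zone) — satisfied.
(ii) ≥50% agricultural — holds.
(a) = T AND T = true.
(b) receipts ≤ $500,000 — fails.
(c) ≥ 9 yrs in jurisdiction — not satisfied.
(2): T OR F OR F → true.
(a) not (state-registered) — fails.
(b) returns current — not satisfied.
(c) has storefront — satisfied.
(3) = F OR F OR T = true.
Overall = T AND T AND T = true.

Yes — exempt.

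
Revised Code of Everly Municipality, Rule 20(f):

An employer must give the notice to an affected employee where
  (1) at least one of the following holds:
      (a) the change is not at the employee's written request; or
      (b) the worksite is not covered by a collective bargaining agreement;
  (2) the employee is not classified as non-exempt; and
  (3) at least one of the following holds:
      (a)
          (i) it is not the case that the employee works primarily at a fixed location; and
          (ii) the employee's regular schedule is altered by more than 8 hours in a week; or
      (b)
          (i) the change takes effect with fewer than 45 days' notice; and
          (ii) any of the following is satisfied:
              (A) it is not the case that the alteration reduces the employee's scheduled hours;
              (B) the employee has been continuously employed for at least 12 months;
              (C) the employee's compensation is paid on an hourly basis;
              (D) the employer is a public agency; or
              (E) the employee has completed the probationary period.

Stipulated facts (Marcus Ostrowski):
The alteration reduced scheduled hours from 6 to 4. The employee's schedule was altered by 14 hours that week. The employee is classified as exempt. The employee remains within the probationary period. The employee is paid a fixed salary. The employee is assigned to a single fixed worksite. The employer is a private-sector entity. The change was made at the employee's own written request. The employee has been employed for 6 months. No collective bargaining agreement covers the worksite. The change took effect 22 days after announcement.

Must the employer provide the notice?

No — not required.

(a) not employee-requested — not satisfied.
(b) no CBA — met.
(1): F OR T → true.
(2) not (non-exempt) — holds.
(i) not (fixed location) — fails.
(ii) schedule shift > 8h — satisfied.
(a) = F AND T = false.
(i) < 45 days' notice — holds.
(A) not (hours reduced) — not met.
(B) tenure ≥ 12 mo. — fails.
(C) hourly-paid — fails.
(D) public agency — not satisfied.
(E) past probation — fails.
(ii): F OR F OR F OR F OR F → false.
(b) = T AND F = false.
(3): F OR F → false.
Overall: T AND T AND F → false.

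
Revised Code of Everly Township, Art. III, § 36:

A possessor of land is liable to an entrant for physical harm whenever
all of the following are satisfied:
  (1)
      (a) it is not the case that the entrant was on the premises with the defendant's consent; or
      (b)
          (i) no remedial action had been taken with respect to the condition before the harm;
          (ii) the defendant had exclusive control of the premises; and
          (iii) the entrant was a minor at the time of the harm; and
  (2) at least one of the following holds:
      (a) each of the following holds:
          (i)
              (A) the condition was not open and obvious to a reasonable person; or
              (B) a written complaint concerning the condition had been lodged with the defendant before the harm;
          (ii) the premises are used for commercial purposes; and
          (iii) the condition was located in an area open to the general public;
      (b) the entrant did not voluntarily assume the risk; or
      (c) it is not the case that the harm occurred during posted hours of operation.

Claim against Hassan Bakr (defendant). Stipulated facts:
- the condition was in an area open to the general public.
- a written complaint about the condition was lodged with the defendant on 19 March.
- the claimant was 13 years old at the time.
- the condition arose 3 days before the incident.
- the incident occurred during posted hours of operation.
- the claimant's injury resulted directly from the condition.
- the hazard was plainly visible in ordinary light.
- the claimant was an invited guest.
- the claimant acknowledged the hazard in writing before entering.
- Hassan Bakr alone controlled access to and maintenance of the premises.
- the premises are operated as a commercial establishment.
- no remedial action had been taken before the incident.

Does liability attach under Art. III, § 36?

Yes — liable.

(a) not (consent to enter) — not satisfied.
(i) no remedial action — holds.
(ii) exclusive control — holds.
(iii) entrant a minor — satisfied.
(b) = T AND T AND T = true.
(1): F OR T → true.
(A) not open/obvious — not met.
(B) complaint lodged — satisfied.
So (i) is satisfied (F OR T).
(ii) commercial use — met.
(iii) public area — satisfied.
So (a) is satisfied (T AND T AND T).
(b) no assumed risk — fails.
(c) not (during posted hours) — not met.
(2) = T OR F OR F = true.
Overall = T AND T = true.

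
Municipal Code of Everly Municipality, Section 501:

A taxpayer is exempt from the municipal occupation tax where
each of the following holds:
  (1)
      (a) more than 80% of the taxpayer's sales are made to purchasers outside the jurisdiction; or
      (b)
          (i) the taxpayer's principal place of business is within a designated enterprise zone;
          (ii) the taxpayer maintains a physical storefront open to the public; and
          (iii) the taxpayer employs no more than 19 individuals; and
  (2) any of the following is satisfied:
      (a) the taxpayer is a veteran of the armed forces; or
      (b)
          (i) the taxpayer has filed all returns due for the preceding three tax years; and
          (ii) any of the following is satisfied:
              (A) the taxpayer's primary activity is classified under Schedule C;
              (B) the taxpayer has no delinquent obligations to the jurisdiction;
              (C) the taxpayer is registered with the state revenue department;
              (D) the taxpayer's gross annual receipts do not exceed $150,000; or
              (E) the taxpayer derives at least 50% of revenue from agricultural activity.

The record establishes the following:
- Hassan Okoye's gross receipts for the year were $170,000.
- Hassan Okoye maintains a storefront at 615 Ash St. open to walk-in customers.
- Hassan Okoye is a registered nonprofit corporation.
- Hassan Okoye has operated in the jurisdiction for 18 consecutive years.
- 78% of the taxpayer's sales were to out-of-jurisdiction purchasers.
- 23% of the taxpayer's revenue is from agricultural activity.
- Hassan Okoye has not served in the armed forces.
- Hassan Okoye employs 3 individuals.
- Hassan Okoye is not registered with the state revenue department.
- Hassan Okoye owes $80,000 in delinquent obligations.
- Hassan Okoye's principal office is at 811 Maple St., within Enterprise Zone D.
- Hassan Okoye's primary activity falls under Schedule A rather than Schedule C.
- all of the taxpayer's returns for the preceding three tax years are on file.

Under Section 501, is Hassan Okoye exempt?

No — not exempt.

(a) >80% out-of-jur. sales — not satisfied.
(i) in enterprise zone — met.
(ii) has storefront — met.
(iii) ≤ 19 employees — satisfied.
(b): T AND T AND T → true.
(1): F OR T → true.
(a) veteran — not satisfied.
(i) returns current — satisfied.
(A) Schedule C activity — fails.
(B) no delinquency — fails.
(C) state-registered — fails.
(D) receipts ≤ $150,000 — fails.
(E) ≥50% agricultural — not satisfied.
(ii): F OR F OR F OR F OR F → false.
So (b) is not satisfied (T AND F).
So (2) is not satisfied (F OR F).
So Overall is not satisfied (T AND F).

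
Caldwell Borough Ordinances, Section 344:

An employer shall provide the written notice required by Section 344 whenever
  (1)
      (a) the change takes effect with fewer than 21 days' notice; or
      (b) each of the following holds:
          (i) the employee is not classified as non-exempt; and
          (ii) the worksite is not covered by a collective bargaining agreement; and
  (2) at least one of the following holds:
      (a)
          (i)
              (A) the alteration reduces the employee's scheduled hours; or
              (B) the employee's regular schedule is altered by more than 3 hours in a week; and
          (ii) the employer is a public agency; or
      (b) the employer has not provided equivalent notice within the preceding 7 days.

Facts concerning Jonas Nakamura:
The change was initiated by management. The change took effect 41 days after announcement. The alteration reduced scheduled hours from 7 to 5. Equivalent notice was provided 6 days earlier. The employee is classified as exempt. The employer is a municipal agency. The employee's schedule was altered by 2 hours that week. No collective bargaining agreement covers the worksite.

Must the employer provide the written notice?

(a) < 21 days' notice — not satisfied.
(i) not (non-exempt) — satisfied.
(ii) no CBA — met.
(b): T AND T → true.
So (1) is satisfied (F OR T).
(A) hours reduced — satisfied.
(B) schedule shift > 3h — not met.
(i): T OR F → true.
(ii) public agency — holds.
(a) = T AND T = true.
(b) no recent notice — not satisfied.
(2): T OR F → true.
So Overall is satisfied (T AND T).

Yes — required.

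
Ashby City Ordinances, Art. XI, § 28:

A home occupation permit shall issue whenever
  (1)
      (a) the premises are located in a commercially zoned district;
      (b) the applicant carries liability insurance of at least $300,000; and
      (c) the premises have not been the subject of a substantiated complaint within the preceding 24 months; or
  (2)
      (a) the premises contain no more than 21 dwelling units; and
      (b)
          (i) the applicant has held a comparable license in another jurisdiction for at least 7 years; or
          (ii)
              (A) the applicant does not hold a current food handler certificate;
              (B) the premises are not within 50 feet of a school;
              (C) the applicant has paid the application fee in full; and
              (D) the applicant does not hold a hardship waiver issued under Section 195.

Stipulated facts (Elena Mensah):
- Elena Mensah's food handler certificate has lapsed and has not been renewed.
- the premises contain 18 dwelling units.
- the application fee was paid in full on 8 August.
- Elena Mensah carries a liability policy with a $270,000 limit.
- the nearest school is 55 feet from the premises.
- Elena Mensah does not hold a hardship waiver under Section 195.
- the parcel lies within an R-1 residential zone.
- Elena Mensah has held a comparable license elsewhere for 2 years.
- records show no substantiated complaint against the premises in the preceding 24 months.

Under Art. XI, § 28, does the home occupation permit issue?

(a) commercially zoned — not met.
(b) insurance ≥ $300,000 — not satisfied.
(c) no complaint in 24 mo. — satisfied.
(1): F AND F AND T → false.
(a) ≤ 21 units — met.
(i) prior license ≥ 7 yr — not met.
(A) not (food handler cert.) — met.
(B) ≥50 ft from school — satisfied.
(C) fee paid — met.
(D) not (hardship waiver) — holds.
(ii): T AND T AND T AND T → true.
(b) = F OR T = true.
(2): T AND T → true.
Overall = F OR T = true.

Yes — granted.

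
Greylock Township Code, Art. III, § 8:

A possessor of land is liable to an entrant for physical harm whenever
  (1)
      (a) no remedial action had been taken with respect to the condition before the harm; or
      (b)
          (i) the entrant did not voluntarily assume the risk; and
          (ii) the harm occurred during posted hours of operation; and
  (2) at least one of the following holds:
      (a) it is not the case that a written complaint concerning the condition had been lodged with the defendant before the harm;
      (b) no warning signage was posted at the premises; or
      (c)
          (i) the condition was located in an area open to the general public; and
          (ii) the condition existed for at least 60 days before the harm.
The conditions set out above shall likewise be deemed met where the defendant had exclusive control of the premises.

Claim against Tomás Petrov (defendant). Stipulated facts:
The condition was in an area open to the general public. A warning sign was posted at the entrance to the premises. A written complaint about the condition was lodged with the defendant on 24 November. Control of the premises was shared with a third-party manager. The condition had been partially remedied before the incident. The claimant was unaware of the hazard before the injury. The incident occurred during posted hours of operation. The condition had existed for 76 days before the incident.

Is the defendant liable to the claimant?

Yes — liable.

(a) no remedial action — not met.
(i) no assumed risk — met.
(ii) during posted hours — satisfied.
(b): T AND T → true.
So (1) is satisfied (F OR T).
(a) not (complaint lodged) — not met.
(b) no signage posted — fails.
(i) public area — met.
(ii) condition ≥60 days old — holds.
(c): T AND T → true.
(2): F OR F OR T → true.
Overall: T AND T → true.
Exception (exclusive control) — not satisfied.
Result: main true OR exception false → true.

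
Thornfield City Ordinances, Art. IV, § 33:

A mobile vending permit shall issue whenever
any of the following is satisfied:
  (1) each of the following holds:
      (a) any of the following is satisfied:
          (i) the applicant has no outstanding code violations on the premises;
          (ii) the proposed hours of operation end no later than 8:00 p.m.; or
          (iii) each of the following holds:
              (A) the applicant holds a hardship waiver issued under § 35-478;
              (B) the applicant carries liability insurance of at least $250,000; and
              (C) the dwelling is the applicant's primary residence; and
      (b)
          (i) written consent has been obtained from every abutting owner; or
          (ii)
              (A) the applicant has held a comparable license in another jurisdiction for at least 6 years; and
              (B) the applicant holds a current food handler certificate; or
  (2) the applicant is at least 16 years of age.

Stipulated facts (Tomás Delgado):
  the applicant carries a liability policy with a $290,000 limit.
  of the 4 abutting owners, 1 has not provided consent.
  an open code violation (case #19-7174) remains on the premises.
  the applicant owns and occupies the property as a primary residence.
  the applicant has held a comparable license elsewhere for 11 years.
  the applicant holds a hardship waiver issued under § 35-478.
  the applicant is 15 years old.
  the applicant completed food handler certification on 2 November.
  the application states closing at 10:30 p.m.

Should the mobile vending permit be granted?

Yes — granted.

(i) no code violations — not satisfied.
(ii) closes by 8 p.m. — not satisfied.
(A) hardship waiver — satisfied.
(B) insurance ≥ $250,000 — holds.
(C) primary residence — holds.
(iii) = T AND T AND T = true.
(a): F OR F OR T → true.
(i) all abutters consent — fails.
(A) prior license ≥ 6 yr — satisfied.
(B) food handler cert. — met.
(ii): T AND T → true.
(b) = F OR T = true.
(1) = T AND T = true.
(2) age ≥ 16 — fails.
Overall: T OR F → true.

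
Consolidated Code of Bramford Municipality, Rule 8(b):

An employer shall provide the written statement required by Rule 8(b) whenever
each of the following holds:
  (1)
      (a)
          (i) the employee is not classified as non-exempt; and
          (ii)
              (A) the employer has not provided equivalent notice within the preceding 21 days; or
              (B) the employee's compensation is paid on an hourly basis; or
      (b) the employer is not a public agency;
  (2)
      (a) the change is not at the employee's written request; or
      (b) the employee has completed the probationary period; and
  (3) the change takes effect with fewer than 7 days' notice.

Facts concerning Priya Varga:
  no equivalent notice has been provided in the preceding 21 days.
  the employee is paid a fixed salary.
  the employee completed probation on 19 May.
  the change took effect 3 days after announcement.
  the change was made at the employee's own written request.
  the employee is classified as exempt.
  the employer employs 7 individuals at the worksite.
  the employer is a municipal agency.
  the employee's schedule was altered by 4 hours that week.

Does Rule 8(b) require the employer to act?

(i) not (non-exempt) — satisfied.
(A) no recent notice — met.
(B) hourly-paid — not met.
So (ii) is satisfied (T OR F).
(a): T AND T → true.
(b) not (public agency) — fails.
(1) = T OR F = true.
(a) not employee-requested — not satisfied.
(b) past probation — satisfied.
So (2) is satisfied (F OR T).
(3) < 7 days' notice — satisfied.
Overall: T AND T AND T → true.

Yes — required.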